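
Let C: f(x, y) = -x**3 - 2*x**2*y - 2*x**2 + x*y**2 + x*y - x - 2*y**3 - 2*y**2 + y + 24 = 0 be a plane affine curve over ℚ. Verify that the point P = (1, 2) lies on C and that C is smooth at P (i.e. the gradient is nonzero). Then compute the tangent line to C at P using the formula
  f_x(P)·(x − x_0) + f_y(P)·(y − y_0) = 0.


Tangent line at P: -10*x - 28*y + 66 = 0.

Step 1: f(1, 2) = 0, so P lies on C.
Step 2: partial derivatives
  f_x(x, y) = -3*x**2 - 4*x*y - 4*x + y**2 + y - 1, f_y(x, y) = -2*x**2 + 2*x*y + x - 6*y**2 - 4*y + 1.
  f_x(P) = -10, f_y(P) = -28 (gradient nonzero, so P is smooth).
Step 3: tangent line at P: -10·(x − 1) + -28·(y − 2) = 0.
Expanding: -10*x - 28*y + 66 = 0.


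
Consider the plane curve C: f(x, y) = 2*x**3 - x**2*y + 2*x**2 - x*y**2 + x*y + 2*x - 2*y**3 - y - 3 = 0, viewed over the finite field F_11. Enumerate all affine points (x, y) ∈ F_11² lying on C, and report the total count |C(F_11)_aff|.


Affine F_11-points: {(0, 10), (3, 2), (4, 0), (4, 10), (6, 4), (7, 9), (9, 1)}; count = 7.

For each of the 121 pairs (x, y) ∈ F_11², evaluate f(x, y) mod 11. Record the zeros.
  x = 0: [0↦8, 1↦5, 2↦1, 3↦6, 4↦8, 5↦6, 6↦10, 7↦8, 8↦10, 9↦4, 10↦0]  zeros at y ∈ {10}
  x = 1: [0↦3, 1↦10, 2↦3, 3↦3, 4↦9, 5↦9, 6↦2, 7↦9, 8↦7, 9↦6, 10↦5]  zeros at y ∈ ∅
  x = 2: [0↦3, 1↦7, 2↦6, 3↦10, 4↦7, 5↦7, 6↦9, 7↦1, 8↦4, 9↦6, 10↦6]  zeros at y ∈ ∅
  x = 3: [0↦9, 1↦8, 2↦0, 3↦6, 4↦3, 5↦1, 6↦10, 7↦7, 8↦2, 9↦5, 10↦4]  zeros at y ∈ {2}
  x = 4: [0↦0, 1↦3, 2↦8, 3↦3, 4↦9, 5↦3, 6↦6, 7↦6, 8↦2, 9↦4, 10↦0]  zeros at y ∈ {0, 10}
  x = 5: [0↦10, 1↦4, 2↦9, 3↦2, 4↦4, 5↦3, 6↦9, 7↦10, 8↦5, 9↦4, 10↦6]  zeros at y ∈ ∅
  x = 6: [0↦7, 1↦1, 2↦4, 3↦4, 4↦0, 5↦2, 6↦9, 7↦9, 8↦1, 9↦6, 10↦1]  zeros at y ∈ {4}
  x = 7: [0↦3, 1↦6, 2↦5, 3↦10, 4↦9, 5↦1, 6↦7, 7↦4, 8↦2, 9↦0, 10↦8]  zeros at y ∈ {9}
  x = 8: [0↦10, 1↦9, 2↦2, 3↦10, 4↦10, 5↦1, 6↦4, 7↦7, 8↦9, 9↦9, 10↦6]  zeros at y ∈ ∅
  x = 9: [0↦7, 1↦0, 2↦7, 3↦5, 4↦4, 5↦3, 6↦1, 7↦8, 8↦1, 9↦1, 10↦7]  zeros at y ∈ {1}
  x = 10: [0↦6, 1↦2, 2↦10, 3↦7, 4↦3, 5↦8, 6↦10, 7↦8, 8↦1, 9↦10, 10↦1]  zeros at y ∈ ∅
Collecting zeros: affine points = {(0, 10), (3, 2), (4, 0), (4, 10), (6, 4), (7, 9), (9, 1)}.
Total count |C(F_11)_aff| = 7.


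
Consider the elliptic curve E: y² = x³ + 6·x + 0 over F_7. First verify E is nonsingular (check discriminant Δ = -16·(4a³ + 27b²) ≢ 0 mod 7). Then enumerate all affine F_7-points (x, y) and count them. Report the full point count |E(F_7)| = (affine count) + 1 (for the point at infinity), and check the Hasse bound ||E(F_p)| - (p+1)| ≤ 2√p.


Affine points = {(0, 0), (1, 0), (4, 2), (4, 5), (5, 1), (5, 6), (6, 0)}; affine count = 7; |E(F_7)| = 8.

Discriminant check: Δ ∝ 4a³ + 27b² = 4·6³ + 27·0² = 4·216 + 27·0 ≡ 3 (mod 7). Nonzero ⇒ E is nonsingular.
For each x ∈ F_7, compute rhs = x³ + 6·x + 0 mod 7, then count y ∈ F_7 with y² ≡ rhs.
  x = 0: rhs = 0, matching y values: 0 (1 points).
  x = 1: rhs = 0, matching y values: 0 (1 points).
  x = 2: rhs = 6, matching y values: none (0 points).
  x = 3: rhs = 3, matching y values: none (0 points).
  x = 4: rhs = 4, matching y values: 2, 5 (2 points).
  x = 5: rhs = 1, matching y values: 1, 6 (2 points).
  x = 6: rhs = 0, matching y values: 0 (1 points).
Total affine count: 7.
Full point count |E(F_7)| = 7 + 1 = 8.
Hasse bound: |8 − (7+1)| = |0| = 0 ≤ 2√7 ≈ 5.2915 ✓.


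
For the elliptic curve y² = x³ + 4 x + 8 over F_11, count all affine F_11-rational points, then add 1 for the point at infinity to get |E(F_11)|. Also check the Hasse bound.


Affine points = {(3, 5), (3, 6), (4, 0), (7, 4), (7, 7), (9, 5), (9, 6), (10, 5), (10, 6)}; affine count = 9; |E(F_11)| = 10.

Discriminant check: Δ ∝ 4a³ + 27b² = 4·4³ + 27·8² = 4·64 + 27·64 ≡ 4 (mod 11). Nonzero ⇒ E is nonsingular.
For each x ∈ F_11, compute rhs = x³ + 4·x + 8 mod 11, then count y ∈ F_11 with y² ≡ rhs.
  x = 0: rhs = 8, matching y values: none (0 points).
  x = 1: rhs = 2, matching y values: none (0 points).
  x = 2: rhs = 2, matching y values: none (0 points).
  x = 3: rhs = 3, matching y values: 5, 6 (2 points).
  x = 4: rhs = 0, matching y values: 0 (1 points).
  x = 5: rhs = 10, matching y values: none (0 points).
  x = 6: rhs = 6, matching y values: none (0 points).
  x = 7: rhs = 5, matching y values: 4, 7 (2 points).
  x = 8: rhs = 2, matching y values: none (0 points).
  x = 9: rhs = 3, matching y values: 5, 6 (2 points).
  x = 10: rhs = 3, matching y values: 5, 6 (2 points).
Total affine count: 9.
Full point count |E(F_11)| = 9 + 1 = 10.
Hasse bound: |10 − (11+1)| = |-2| = 2 ≤ 2√11 ≈ 6.6332 ✓.


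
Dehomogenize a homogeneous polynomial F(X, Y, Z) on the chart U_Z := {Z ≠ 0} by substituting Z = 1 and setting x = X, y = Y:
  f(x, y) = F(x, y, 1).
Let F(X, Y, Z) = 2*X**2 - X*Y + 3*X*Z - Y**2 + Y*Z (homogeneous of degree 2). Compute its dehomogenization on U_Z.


f(x, y) = 2*x**2 - x*y + 3*x - y**2 + y

On U_Z we set Z = 1. Each monomial c·X^i·Y^j·Z^k in F becomes c·x^i·y^j·1^k = c·x^i·y^j.
Substituting Z = 1: F(X, Y, 1) = 2*x**2 - x*y + 3*x - y**2 + y.
Note: deg(f) ≤ deg(F) = 2; strict inequality happens when F is divisible by Z (lost terms).


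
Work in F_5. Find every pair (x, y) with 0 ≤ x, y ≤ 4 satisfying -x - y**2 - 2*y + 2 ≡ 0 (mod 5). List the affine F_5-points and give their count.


Affine F_5-points: {(2, 0), (2, 3), (3, 4), (4, 1), (4, 2)}; count = 5.

For each of the 25 pairs (x, y) ∈ F_5², evaluate f(x, y) mod 5. Record the zeros.
  x = 0: [0↦2, 1↦4, 2↦4, 3↦2, 4↦3]  zeros at y ∈ ∅
  x = 1: [0↦1, 1↦3, 2↦3, 3↦1, 4↦2]  zeros at y ∈ ∅
  x = 2: [0↦0, 1↦2, 2↦2, 3↦0, 4↦1]  zeros at y ∈ {0, 3}
  x = 3: [0↦4, 1↦1, 2↦1, 3↦4, 4↦0]  zeros at y ∈ {4}
  x = 4: [0↦3, 1↦0, 2↦0, 3↦3, 4↦4]  zeros at y ∈ {1, 2}
Collecting zeros: affine points = {(2, 0), (2, 3), (3, 4), (4, 1), (4, 2)}.
Total count |C(F_5)_aff| = 5.


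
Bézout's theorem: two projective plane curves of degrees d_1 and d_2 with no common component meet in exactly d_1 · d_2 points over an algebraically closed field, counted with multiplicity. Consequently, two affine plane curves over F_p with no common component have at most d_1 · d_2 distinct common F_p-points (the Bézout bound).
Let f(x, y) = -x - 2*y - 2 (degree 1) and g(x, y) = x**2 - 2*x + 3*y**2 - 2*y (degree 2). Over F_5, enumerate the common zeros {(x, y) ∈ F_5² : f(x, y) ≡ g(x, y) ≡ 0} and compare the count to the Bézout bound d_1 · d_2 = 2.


Common zeros: {(0, 4), (1, 1)}; count = 2; Bézout bound = 2.

deg(f) = 1, deg(g) = 2, so Bézout bound = 2.
Scan x ∈ F_5. For each x, list the y ∈ F_5 with f(x, y) ≡ 0 and those with g(x, y) ≡ 0 (mod 5); the common zeros in that column are the intersection.
  x = 0: f ≡ 0 at y ∈ {4}; g ≡ 0 at y ∈ {0, 4}; common: {4}.
  x = 1: f ≡ 0 at y ∈ {1}; g ≡ 0 at y ∈ {1, 3}; common: {1}.
  x = 2: f ≡ 0 at y ∈ {3}; g ≡ 0 at y ∈ {0, 4}; common: ∅.
  x = 3: f ≡ 0 at y ∈ {0}; g ≡ 0 at y ∈ ∅; common: ∅.
  x = 4: f ≡ 0 at y ∈ {2}; g ≡ 0 at y ∈ ∅; common: ∅.
Collecting: common zeros = {(0, 4), (1, 1)}, so the count is 2.
Comparison with the Bézout bound: 2 ≤ 2 = deg(f)·deg(g), as expected for curves with no common component (the bound is attained).


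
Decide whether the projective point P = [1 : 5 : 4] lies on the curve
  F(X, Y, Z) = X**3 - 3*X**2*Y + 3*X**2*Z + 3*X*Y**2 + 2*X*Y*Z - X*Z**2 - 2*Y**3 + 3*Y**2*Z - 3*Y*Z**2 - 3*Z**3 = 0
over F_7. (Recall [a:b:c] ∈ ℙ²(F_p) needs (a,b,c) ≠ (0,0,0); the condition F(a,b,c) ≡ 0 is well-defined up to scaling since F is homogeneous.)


F(1,5,4) ≡ 2 (mod 7); P is NOT on the curve.

Evaluate F(1, 5, 4) term-by-term (mod 7).
  X**3 ↦ 1·1·1·1 = 1
  -3*X**2*Y ↦ -3·1·5·1 = -15
  3*X**2*Z ↦ 3·1·1·4 = 12
  3*X*Y**2 ↦ 3·1·25·1 = 75
  2*X*Y*Z ↦ 2·1·5·4 = 40
  -X*Z**2 ↦ -1·1·1·16 = -16
  -2*Y**3 ↦ -2·1·125·1 = -250
  3*Y**2*Z ↦ 3·1·25·4 = 300
  -3*Y*Z**2 ↦ -3·1·5·16 = -240
  -3*Z**3 ↦ -3·1·1·64 = -192
Sum: F(1, 5, 4) = (1) + (-15) + (12) + (75) + (40) + (-16) + (-250) + (300) + (-240) + (-192) = -285.
Reducing mod 7: -285 ≡ 2 (mod 7).
Since F(a, b, c) ≡ 2 ≠ 0 (mod 7), P does NOT lie on the curve.


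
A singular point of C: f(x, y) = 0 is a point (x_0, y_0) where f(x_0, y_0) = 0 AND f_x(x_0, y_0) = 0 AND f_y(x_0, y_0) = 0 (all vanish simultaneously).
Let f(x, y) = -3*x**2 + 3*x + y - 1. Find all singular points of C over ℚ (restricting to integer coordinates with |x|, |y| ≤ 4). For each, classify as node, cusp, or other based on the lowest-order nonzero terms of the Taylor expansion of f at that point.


No singular points in the scanned grid; C is smooth there.

Compute partial derivatives:
  f_x = 3 - 6*x.
  f_y = 1.
f_y = 1 is a nonzero constant, so f_y never vanishes: no point (x, y) can satisfy f = f_x = f_y = 0. In particular no (x, y) ∈ {−4, ..., 4}² is singular; the curve is smooth.


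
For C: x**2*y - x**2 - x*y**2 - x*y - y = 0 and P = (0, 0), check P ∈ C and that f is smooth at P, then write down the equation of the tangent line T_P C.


Tangent line at P: -y = 0.

Step 1: f(0, 0) = 0, so P lies on C.
Step 2: partial derivatives
  f_x(x, y) = 2*x*y - 2*x - y**2 - y, f_y(x, y) = x**2 - 2*x*y - x - 1.
  f_x(P) = 0, f_y(P) = -1 (gradient nonzero, so P is smooth).
Step 3: tangent line at P: 0·(x − 0) + -1·(y − 0) = 0.
Expanding: -y = 0.


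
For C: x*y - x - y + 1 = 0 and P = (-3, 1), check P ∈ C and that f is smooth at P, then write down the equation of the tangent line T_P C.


Tangent line at P: 4 - 4*y = 0.

Step 1: f(-3, 1) = 0, so P lies on C.
Step 2: partial derivatives
  f_x(x, y) = y - 1, f_y(x, y) = x - 1.
  f_x(P) = 0, f_y(P) = -4 (gradient nonzero, so P is smooth).
Step 3: tangent line at P: 0·(x − -3) + -4·(y − 1) = 0.
Expanding: 4 - 4*y = 0.


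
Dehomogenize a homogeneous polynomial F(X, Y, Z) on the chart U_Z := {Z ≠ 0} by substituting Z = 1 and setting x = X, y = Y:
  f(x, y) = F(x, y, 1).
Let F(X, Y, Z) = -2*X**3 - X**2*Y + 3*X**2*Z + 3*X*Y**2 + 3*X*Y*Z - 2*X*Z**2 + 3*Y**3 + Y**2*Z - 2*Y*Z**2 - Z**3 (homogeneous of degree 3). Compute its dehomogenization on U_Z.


f(x, y) = -2*x**3 - x**2*y + 3*x**2 + 3*x*y**2 + 3*x*y - 2*x + 3*y**3 + y**2 - 2*y - 1

On U_Z we set Z = 1. Each monomial c·X^i·Y^j·Z^k in F becomes c·x^i·y^j·1^k = c·x^i·y^j.
Substituting Z = 1: F(X, Y, 1) = -2*x**3 - x**2*y + 3*x**2 + 3*x*y**2 + 3*x*y - 2*x + 3*y**3 + y**2 - 2*y - 1.
Note: deg(f) ≤ deg(F) = 3; strict inequality happens when F is divisible by Z (lost terms).


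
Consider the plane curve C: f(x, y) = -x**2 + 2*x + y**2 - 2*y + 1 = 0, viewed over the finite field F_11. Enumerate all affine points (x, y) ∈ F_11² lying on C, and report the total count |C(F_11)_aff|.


Affine F_11-points: {(0, 1), (2, 1), (3, 6), (3, 7), (5, 3), (5, 10), (8, 3), (8, 10), (10, 6), (10, 7)}; count = 10.

For each of the 121 pairs (x, y) ∈ F_11², evaluate f(x, y) mod 11. Record the zeros.
  x = 0: [0↦1, 1↦0, 2↦1, 3↦4, 4↦9, 5↦5, 6↦3, 7↦3, 8↦5, 9↦9, 10↦4]  zeros at y ∈ {1}
  x = 1: [0↦2, 1↦1, 2↦2, 3↦5, 4↦10, 5↦6, 6↦4, 7↦4, 8↦6, 9↦10, 10↦5]  zeros at y ∈ ∅
  x = 2: [0↦1, 1↦0, 2↦1, 3↦4, 4↦9, 5↦5, 6↦3, 7↦3, 8↦5, 9↦9, 10↦4]  zeros at y ∈ {1}
  x = 3: [0↦9, 1↦8, 2↦9, 3↦1, 4↦6, 5↦2, 6↦0, 7↦0, 8↦2, 9↦6, 10↦1]  zeros at y ∈ {6, 7}
  x = 4: [0↦4, 1↦3, 2↦4, 3↦7, 4↦1, 5↦8, 6↦6, 7↦6, 8↦8, 9↦1, 10↦7]  zeros at y ∈ ∅
  x = 5: [0↦8, 1↦7, 2↦8, 3↦0, 4↦5, 5↦1, 6↦10, 7↦10, 8↦1, 9↦5, 10↦0]  zeros at y ∈ {3, 10}
  x = 6: [0↦10, 1↦9, 2↦10, 3↦2, 4↦7, 5↦3, 6↦1, 7↦1, 8↦3, 9↦7, 10↦2]  zeros at y ∈ ∅
  x = 7: [0↦10, 1↦9, 2↦10, 3↦2, 4↦7, 5↦3, 6↦1, 7↦1, 8↦3, 9↦7, 10↦2]  zeros at y ∈ ∅
  x = 8: [0↦8, 1↦7, 2↦8, 3↦0, 4↦5, 5↦1, 6↦10, 7↦10, 8↦1, 9↦5, 10↦0]  zeros at y ∈ {3, 10}
  x = 9: [0↦4, 1↦3, 2↦4, 3↦7, 4↦1, 5↦8, 6↦6, 7↦6, 8↦8, 9↦1, 10↦7]  zeros at y ∈ ∅
  x = 10: [0↦9, 1↦8, 2↦9, 3↦1, 4↦6, 5↦2, 6↦0, 7↦0, 8↦2, 9↦6, 10↦1]  zeros at y ∈ {6, 7}
Collecting zeros: affine points = {(0, 1), (2, 1), (3, 6), (3, 7), (5, 3), (5, 10), (8, 3), (8, 10), (10, 6), (10, 7)}.
Total count |C(F_11)_aff| = 10.


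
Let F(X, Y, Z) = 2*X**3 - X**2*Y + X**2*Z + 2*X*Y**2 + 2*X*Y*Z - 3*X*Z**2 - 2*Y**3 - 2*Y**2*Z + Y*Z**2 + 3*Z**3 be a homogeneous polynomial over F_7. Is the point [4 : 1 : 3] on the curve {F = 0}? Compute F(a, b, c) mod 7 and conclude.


F(4,1,3) ≡ 5 (mod 7); P is NOT on the curve.

Evaluate F(4, 1, 3) term-by-term (mod 7).
  2*X**3 ↦ 2·64·1·1 = 128
  -X**2*Y ↦ -1·16·1·1 = -16
  X**2*Z ↦ 1·16·1·3 = 48
  2*X*Y**2 ↦ 2·4·1·1 = 8
  2*X*Y*Z ↦ 2·4·1·3 = 24
  -3*X*Z**2 ↦ -3·4·1·9 = -108
  -2*Y**3 ↦ -2·1·1·1 = -2
  -2*Y**2*Z ↦ -2·1·1·3 = -6
  Y*Z**2 ↦ 1·1·1·9 = 9
  3*Z**3 ↦ 3·1·1·27 = 81
Sum: F(4, 1, 3) = (128) + (-16) + (48) + (8) + (24) + (-108) + (-2) + (-6) + (9) + (81) = 166.
Reducing mod 7: 166 ≡ 5 (mod 7).
Since F(a, b, c) ≡ 5 ≠ 0 (mod 7), P does NOT lie on the curve.


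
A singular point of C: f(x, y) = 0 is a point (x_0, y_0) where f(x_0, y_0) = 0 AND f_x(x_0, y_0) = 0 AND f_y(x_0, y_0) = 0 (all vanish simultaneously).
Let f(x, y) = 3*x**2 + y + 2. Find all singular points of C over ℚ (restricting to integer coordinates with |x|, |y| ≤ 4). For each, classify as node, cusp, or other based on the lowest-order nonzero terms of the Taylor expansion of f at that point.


No singular points in the scanned grid; C is smooth there.

Compute partial derivatives:
  f_x = 6*x.
  f_y = 1.
f_y = 1 is a nonzero constant, so f_y never vanishes: no point (x, y) can satisfy f = f_x = f_y = 0. In particular no (x, y) ∈ {−4, ..., 4}² is singular; the curve is smooth.


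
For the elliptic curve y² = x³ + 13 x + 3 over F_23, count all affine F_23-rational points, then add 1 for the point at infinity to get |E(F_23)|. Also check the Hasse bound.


Affine points = {(0, 7), (0, 16), (3, 0), (4, 2), (4, 21), (5, 3), (5, 20), (7, 0), (10, 11), (10, 12), (12, 1), (12, 22), (13, 0), (14, 10), (14, 13), (15, 10), (15, 13), (16, 11), (16, 12), (17, 10), (17, 13), (19, 5), (19, 18), (20, 11), (20, 12), (22, 9), (22, 14)}; affine count = 27; |E(F_23)| = 28.

Discriminant check: Δ ∝ 4a³ + 27b² = 4·13³ + 27·3² = 4·2197 + 27·9 ≡ 15 (mod 23). Nonzero ⇒ E is nonsingular.
For each x ∈ F_23, compute rhs = x³ + 13·x + 3 mod 23, then count y ∈ F_23 with y² ≡ rhs.
  x = 0: rhs = 3, matching y values: 7, 16 (2 points).
  x = 1: rhs = 17, matching y values: none (0 points).
  x = 2: rhs = 14, matching y values: none (0 points).
  x = 3: rhs = 0, matching y values: 0 (1 points).
  x = 4: rhs = 4, matching y values: 2, 21 (2 points).
  x = 5: rhs = 9, matching y values: 3, 20 (2 points).
  x = 6: rhs = 21, matching y values: none (0 points).
  x = 7: rhs = 0, matching y values: 0 (1 points).
  x = 8: rhs = 21, matching y values: none (0 points).
  x = 9: rhs = 21, matching y values: none (0 points).
  x = 10: rhs = 6, matching y values: 11, 12 (2 points).
  x = 11: rhs = 5, matching y values: none (0 points).
  x = 12: rhs = 1, matching y values: 1, 22 (2 points).
  x = 13: rhs = 0, matching y values: 0 (1 points).
  x = 14: rhs = 8, matching y values: 10, 13 (2 points).
  x = 15: rhs = 8, matching y values: 10, 13 (2 points).
  x = 16: rhs = 6, matching y values: 11, 12 (2 points).
  x = 17: rhs = 8, matching y values: 10, 13 (2 points).
  x = 18: rhs = 20, matching y values: none (0 points).
  x = 19: rhs = 2, matching y values: 5, 18 (2 points).
  x = 20: rhs = 6, matching y values: 11, 12 (2 points).
  x = 21: rhs = 15, matching y values: none (0 points).
  x = 22: rhs = 12, matching y values: 9, 14 (2 points).
Total affine count: 27.
Full point count |E(F_23)| = 27 + 1 = 28.
Hasse bound: |28 − (23+1)| = |4| = 4 ≤ 2√23 ≈ 9.5917 ✓.


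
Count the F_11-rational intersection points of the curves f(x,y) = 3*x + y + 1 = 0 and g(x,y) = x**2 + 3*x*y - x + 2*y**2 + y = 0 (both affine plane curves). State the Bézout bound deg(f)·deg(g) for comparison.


Common zeros: ∅; count = 0; Bézout bound = 2.

deg(f) = 1, deg(g) = 2, so Bézout bound = 2.
Scan x ∈ F_11. For each x, list the y ∈ F_11 with f(x, y) ≡ 0 and those with g(x, y) ≡ 0 (mod 11); the common zeros in that column are the intersection.
  x = 0: f ≡ 0 at y ∈ {10}; g ≡ 0 at y ∈ {0, 5}; common: ∅.
  x = 1: f ≡ 0 at y ∈ {7}; g ≡ 0 at y ∈ {0, 9}; common: ∅.
  x = 2: f ≡ 0 at y ∈ {4}; g ≡ 0 at y ∈ {1}; common: ∅.
  x = 3: f ≡ 0 at y ∈ {1}; g ≡ 0 at y ∈ ∅; common: ∅.
  x = 4: f ≡ 0 at y ∈ {9}; g ≡ 0 at y ∈ ∅; common: ∅.
  x = 5: f ≡ 0 at y ∈ {6}; g ≡ 0 at y ∈ ∅; common: ∅.
  x = 6: f ≡ 0 at y ∈ {3}; g ≡ 0 at y ∈ {9}; common: ∅.
  x = 7: f ≡ 0 at y ∈ {0}; g ≡ 0 at y ∈ {1, 10}; common: ∅.
  x = 8: f ≡ 0 at y ∈ {8}; g ≡ 0 at y ∈ {5, 10}; common: ∅.
  x = 9: f ≡ 0 at y ∈ {5}; g ≡ 0 at y ∈ ∅; common: ∅.
  x = 10: f ≡ 0 at y ∈ {2}; g ≡ 0 at y ∈ ∅; common: ∅.
Collecting: common zeros = ∅, so the count is 0.
Comparison with the Bézout bound: 0 ≤ 2 = deg(f)·deg(g), as expected for curves with no common component (the affine F_11-count falls short of the bound because intersections may lie at infinity, over extension fields, or carry multiplicity).


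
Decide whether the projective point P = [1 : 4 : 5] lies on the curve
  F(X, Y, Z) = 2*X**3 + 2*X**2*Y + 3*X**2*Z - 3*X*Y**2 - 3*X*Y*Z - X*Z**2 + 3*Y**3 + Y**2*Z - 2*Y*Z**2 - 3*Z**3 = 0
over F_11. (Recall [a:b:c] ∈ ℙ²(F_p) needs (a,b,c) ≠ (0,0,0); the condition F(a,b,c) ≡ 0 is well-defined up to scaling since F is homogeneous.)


F(1,4,5) ≡ 7 (mod 11); P is NOT on the curve.

Evaluate F(1, 4, 5) term-by-term (mod 11).
  2*X**3 ↦ 2·1·1·1 = 2
  2*X**2*Y ↦ 2·1·4·1 = 8
  3*X**2*Z ↦ 3·1·1·5 = 15
  -3*X*Y**2 ↦ -3·1·16·1 = -48
  -3*X*Y*Z ↦ -3·1·4·5 = -60
  -X*Z**2 ↦ -1·1·1·25 = -25
  3*Y**3 ↦ 3·1·64·1 = 192
  Y**2*Z ↦ 1·1·16·5 = 80
  -2*Y*Z**2 ↦ -2·1·4·25 = -200
  -3*Z**3 ↦ -3·1·1·125 = -375
Sum: F(1, 4, 5) = (2) + (8) + (15) + (-48) + (-60) + (-25) + (192) + (80) + (-200) + (-375) = -411.
Reducing mod 11: -411 ≡ 7 (mod 11).
Since F(a, b, c) ≡ 7 ≠ 0 (mod 11), P does NOT lie on the curve.


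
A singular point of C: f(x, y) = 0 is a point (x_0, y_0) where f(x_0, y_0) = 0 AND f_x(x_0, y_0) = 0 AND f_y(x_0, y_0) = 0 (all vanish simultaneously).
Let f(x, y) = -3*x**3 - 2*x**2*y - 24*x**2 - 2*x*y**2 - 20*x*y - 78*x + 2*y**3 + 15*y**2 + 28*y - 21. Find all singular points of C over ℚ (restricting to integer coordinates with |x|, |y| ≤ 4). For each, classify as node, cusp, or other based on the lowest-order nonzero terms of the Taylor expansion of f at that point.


Singular points: {(-2, -3)}; classification: cusp.

Compute partial derivatives:
  f_x = -9*x**2 - 4*x*y - 48*x - 2*y**2 - 20*y - 78.
  f_y = -2*x**2 - 4*x*y - 20*x + 6*y**2 + 30*y + 28.
Scan x_0 ∈ {−4, ..., 4}. For each x_0, f_y(x_0, y) is a polynomial in y; find its integer roots y ∈ {−4, ..., 4}, then test f_x and f at those candidates.
  x = -4: f_y(-4, y) = 6*y**2 + 46*y + 76; no integer root y with |y| ≤ 4.
  x = -3: f_y(-3, y) = 6*y**2 + 42*y + 70; no integer root y with |y| ≤ 4.
  x = -2: f_y(-2, y) = 6*y**2 + 38*y + 60; vanishes at y ∈ {-3}. (-2, -3): f_x = 0, f = 0 — SINGULAR.
  x = -1: f_y(-1, y) = 6*y**2 + 34*y + 46; no integer root y with |y| ≤ 4.
  x = 0: f_y(0, y) = 6*y**2 + 30*y + 28; no integer root y with |y| ≤ 4.
  x = 1: f_y(1, y) = 6*y**2 + 26*y + 6; no integer root y with |y| ≤ 4.
  x = 2: f_y(2, y) = 6*y**2 + 22*y - 20; no integer root y with |y| ≤ 4.
  x = 3: f_y(3, y) = 6*y**2 + 18*y - 50; no integer root y with |y| ≤ 4.
  x = 4: f_y(4, y) = 6*y**2 + 14*y - 84; no integer root y with |y| ≤ 4.
Only singular point on the grid: (-2, -3).
Classify: substitute x = -2 + u, y = -3 + v and expand: f = -3*u**3 - 2*u**2*v - 2*u*v**2 + 2*v**3 + v**2.
No constant or linear terms (consistent with a singular point). Quadratic part: v**2. Cubic part: -3*u**3 - 2*u**2*v - 2*u*v**2 + 2*v**3.
The quadratic part v**2 is a perfect square, so there is a single (double) tangent line v = 0, i.e. y = -3. Restricting the cubic part to that line (v = 0) leaves -3*u**3 ≠ 0, so f is not divisible by v and the branch is v² ≈ 3*u**3 to lowest order — this is a cusp.
Classification: cusp.


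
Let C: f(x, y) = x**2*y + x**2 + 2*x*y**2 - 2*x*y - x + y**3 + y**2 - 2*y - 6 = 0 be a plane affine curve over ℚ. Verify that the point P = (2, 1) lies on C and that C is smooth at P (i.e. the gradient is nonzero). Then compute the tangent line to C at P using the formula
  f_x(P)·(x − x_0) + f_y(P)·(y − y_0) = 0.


Tangent line at P: 7*x + 11*y - 25 = 0.

Step 1: f(2, 1) = 0, so P lies on C.
Step 2: partial derivatives
  f_x(x, y) = 2*x*y + 2*x + 2*y**2 - 2*y - 1, f_y(x, y) = x**2 + 4*x*y - 2*x + 3*y**2 + 2*y - 2.
  f_x(P) = 7, f_y(P) = 11 (gradient nonzero, so P is smooth).
Step 3: tangent line at P: 7·(x − 2) + 11·(y − 1) = 0.
Expanding: 7*x + 11*y - 25 = 0.


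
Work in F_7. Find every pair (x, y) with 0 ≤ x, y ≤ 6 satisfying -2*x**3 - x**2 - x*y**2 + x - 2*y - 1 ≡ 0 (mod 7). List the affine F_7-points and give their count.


Affine F_7-points: {(0, 3), (3, 2), (4, 1), (4, 2), (5, 3), (5, 5), (6, 4), (6, 5)}; count = 8.

For each of the 49 pairs (x, y) ∈ F_7², evaluate f(x, y) mod 7. Record the zeros.
  x = 0: [0↦6, 1↦4, 2↦2, 3↦0, 4↦5, 5↦3, 6↦1]  zeros at y ∈ {3}
  x = 1: [0↦4, 1↦1, 2↦3, 3↦3, 4↦1, 5↦4, 6↦5]  zeros at y ∈ ∅
  x = 2: [0↦2, 1↦5, 2↦4, 3↦6, 4↦4, 5↦5, 6↦2]  zeros at y ∈ ∅
  x = 3: [0↦2, 1↦4, 2↦0, 3↦4, 4↦2, 5↦1, 6↦1]  zeros at y ∈ {2}
  x = 4: [0↦6, 1↦0, 2↦0, 3↦6, 4↦4, 5↦1, 6↦4]  zeros at y ∈ {1, 2}
  x = 5: [0↦2, 1↦2, 2↦6, 3↦0, 4↦5, 5↦0, 6↦6]  zeros at y ∈ {3, 5}
  x = 6: [0↦6, 1↦5, 2↦6, 3↦2, 4↦0, 5↦0, 6↦2]  zeros at y ∈ {4, 5}
Collecting zeros: affine points = {(0, 3), (3, 2), (4, 1), (4, 2), (5, 3), (5, 5), (6, 4), (6, 5)}.
Total count |C(F_7)_aff| = 8.


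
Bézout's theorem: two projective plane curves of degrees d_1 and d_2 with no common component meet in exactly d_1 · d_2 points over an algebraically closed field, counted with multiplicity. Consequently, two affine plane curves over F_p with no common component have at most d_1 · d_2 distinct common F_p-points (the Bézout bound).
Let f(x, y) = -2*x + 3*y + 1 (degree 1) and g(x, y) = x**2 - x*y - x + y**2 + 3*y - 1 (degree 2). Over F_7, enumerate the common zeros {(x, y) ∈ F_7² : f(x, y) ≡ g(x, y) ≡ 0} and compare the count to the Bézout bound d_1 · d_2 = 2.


Common zeros: {(3, 4)}; count = 1; Bézout bound = 2.

deg(f) = 1, deg(g) = 2, so Bézout bound = 2.
Scan x ∈ F_7. For each x, list the y ∈ F_7 with f(x, y) ≡ 0 and those with g(x, y) ≡ 0 (mod 7); the common zeros in that column are the intersection.
  x = 0: f ≡ 0 at y ∈ {2}; g ≡ 0 at y ∈ ∅; common: ∅.
  x = 1: f ≡ 0 at y ∈ {5}; g ≡ 0 at y ∈ {2, 3}; common: ∅.
  x = 2: f ≡ 0 at y ∈ {1}; g ≡ 0 at y ∈ {2, 4}; common: ∅.
  x = 3: f ≡ 0 at y ∈ {4}; g ≡ 0 at y ∈ {3, 4}; common: {4}.
  x = 4: f ≡ 0 at y ∈ {0}; g ≡ 0 at y ∈ ∅; common: ∅.
  x = 5: f ≡ 0 at y ∈ {3}; g ≡ 0 at y ∈ ∅; common: ∅.
  x = 6: f ≡ 0 at y ∈ {6}; g ≡ 0 at y ∈ ∅; common: ∅.
Collecting: common zeros = {(3, 4)}, so the count is 1.
Comparison with the Bézout bound: 1 ≤ 2 = deg(f)·deg(g), as expected for curves with no common component (the affine F_7-count falls short of the bound because intersections may lie at infinity, over extension fields, or carry multiplicity).


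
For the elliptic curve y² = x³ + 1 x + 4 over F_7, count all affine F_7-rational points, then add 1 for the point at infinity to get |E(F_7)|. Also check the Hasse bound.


Affine points = {(0, 2), (0, 5), (2, 0), (4, 3), (4, 4), (5, 1), (5, 6), (6, 3), (6, 4)}; affine count = 9; |E(F_7)| = 10.

Discriminant check: Δ ∝ 4a³ + 27b² = 4·1³ + 27·4² = 4·1 + 27·16 ≡ 2 (mod 7). Nonzero ⇒ E is nonsingular.
For each x ∈ F_7, compute rhs = x³ + 1·x + 4 mod 7, then count y ∈ F_7 with y² ≡ rhs.
  x = 0: rhs = 4, matching y values: 2, 5 (2 points).
  x = 1: rhs = 6, matching y values: none (0 points).
  x = 2: rhs = 0, matching y values: 0 (1 points).
  x = 3: rhs = 6, matching y values: none (0 points).
  x = 4: rhs = 2, matching y values: 3, 4 (2 points).
  x = 5: rhs = 1, matching y values: 1, 6 (2 points).
  x = 6: rhs = 2, matching y values: 3, 4 (2 points).
Total affine count: 9.
Full point count |E(F_7)| = 9 + 1 = 10.
Hasse bound: |10 − (7+1)| = |2| = 2 ≤ 2√7 ≈ 5.2915 ✓.


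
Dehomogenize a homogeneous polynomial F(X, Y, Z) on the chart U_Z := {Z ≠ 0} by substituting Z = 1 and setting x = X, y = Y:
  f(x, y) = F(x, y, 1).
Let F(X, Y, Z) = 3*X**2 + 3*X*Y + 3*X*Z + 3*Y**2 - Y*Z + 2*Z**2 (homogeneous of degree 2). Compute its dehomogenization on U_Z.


f(x, y) = 3*x**2 + 3*x*y + 3*x + 3*y**2 - y + 2

On U_Z we set Z = 1. Each monomial c·X^i·Y^j·Z^k in F becomes c·x^i·y^j·1^k = c·x^i·y^j.
Substituting Z = 1: F(X, Y, 1) = 3*x**2 + 3*x*y + 3*x + 3*y**2 - y + 2.
Note: deg(f) ≤ deg(F) = 2; strict inequality happens when F is divisible by Z (lost terms).


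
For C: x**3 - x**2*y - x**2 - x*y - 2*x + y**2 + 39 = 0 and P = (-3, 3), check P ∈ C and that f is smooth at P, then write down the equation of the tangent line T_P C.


Tangent line at P: 46*x + 138 = 0.

Step 1: f(-3, 3) = 0, so P lies on C.
Step 2: partial derivatives
  f_x(x, y) = 3*x**2 - 2*x*y - 2*x - y - 2, f_y(x, y) = -x**2 - x + 2*y.
  f_x(P) = 46, f_y(P) = 0 (gradient nonzero, so P is smooth).
Step 3: tangent line at P: 46·(x − -3) + 0·(y − 3) = 0.
Expanding: 46*x + 138 = 0.


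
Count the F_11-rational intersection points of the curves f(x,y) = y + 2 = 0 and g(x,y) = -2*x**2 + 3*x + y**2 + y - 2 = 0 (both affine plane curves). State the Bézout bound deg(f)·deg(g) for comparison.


Common zeros: {(0, 9), (7, 9)}; count = 2; Bézout bound = 2.

deg(f) = 1, deg(g) = 2, so Bézout bound = 2.
Scan x ∈ F_11. For each x, list the y ∈ F_11 with f(x, y) ≡ 0 and those with g(x, y) ≡ 0 (mod 11); the common zeros in that column are the intersection.
  x = 0: f ≡ 0 at y ∈ {9}; g ≡ 0 at y ∈ {1, 9}; common: {9}.
  x = 1: f ≡ 0 at y ∈ {9}; g ≡ 0 at y ∈ {3, 7}; common: ∅.
  x = 2: f ≡ 0 at y ∈ {9}; g ≡ 0 at y ∈ ∅; common: ∅.
  x = 3: f ≡ 0 at y ∈ {9}; g ≡ 0 at y ∈ {0, 10}; common: ∅.
  x = 4: f ≡ 0 at y ∈ {9}; g ≡ 0 at y ∈ {0, 10}; common: ∅.
  x = 5: f ≡ 0 at y ∈ {9}; g ≡ 0 at y ∈ ∅; common: ∅.
  x = 6: f ≡ 0 at y ∈ {9}; g ≡ 0 at y ∈ {3, 7}; common: ∅.
  x = 7: f ≡ 0 at y ∈ {9}; g ≡ 0 at y ∈ {1, 9}; common: {9}.
  x = 8: f ≡ 0 at y ∈ {9}; g ≡ 0 at y ∈ ∅; common: ∅.
  x = 9: f ≡ 0 at y ∈ {9}; g ≡ 0 at y ∈ ∅; common: ∅.
  x = 10: f ≡ 0 at y ∈ {9}; g ≡ 0 at y ∈ ∅; common: ∅.
Collecting: common zeros = {(0, 9), (7, 9)}, so the count is 2.
Comparison with the Bézout bound: 2 ≤ 2 = deg(f)·deg(g), as expected for curves with no common component (the bound is attained).


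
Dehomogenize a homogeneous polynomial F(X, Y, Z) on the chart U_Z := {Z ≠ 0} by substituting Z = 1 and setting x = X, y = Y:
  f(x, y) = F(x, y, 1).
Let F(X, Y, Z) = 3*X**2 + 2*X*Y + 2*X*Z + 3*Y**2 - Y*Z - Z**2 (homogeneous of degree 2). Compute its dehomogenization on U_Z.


f(x, y) = 3*x**2 + 2*x*y + 2*x + 3*y**2 - y - 1

On U_Z we set Z = 1. Each monomial c·X^i·Y^j·Z^k in F becomes c·x^i·y^j·1^k = c·x^i·y^j.
Substituting Z = 1: F(X, Y, 1) = 3*x**2 + 2*x*y + 2*x + 3*y**2 - y - 1.
Note: deg(f) ≤ deg(F) = 2; strict inequality happens when F is divisible by Z (lost terms).


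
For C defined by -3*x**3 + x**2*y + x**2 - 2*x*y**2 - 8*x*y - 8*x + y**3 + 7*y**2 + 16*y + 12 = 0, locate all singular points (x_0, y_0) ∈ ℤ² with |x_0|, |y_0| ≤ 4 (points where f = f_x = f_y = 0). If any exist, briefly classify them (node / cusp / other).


Singular points: {(0, -2)}; classification: node.

Compute partial derivatives:
  f_x = -9*x**2 + 2*x*y + 2*x - 2*y**2 - 8*y - 8.
  f_y = x**2 - 4*x*y - 8*x + 3*y**2 + 14*y + 16.
Scan x_0 ∈ {−4, ..., 4}. For each x_0, f_y(x_0, y) is a polynomial in y; find its integer roots y ∈ {−4, ..., 4}, then test f_x and f at those candidates.
  x = -4: f_y(-4, y) = 3*y**2 + 30*y + 64; no integer root y with |y| ≤ 4.
  x = -3: f_y(-3, y) = 3*y**2 + 26*y + 49; no integer root y with |y| ≤ 4.
  x = -2: f_y(-2, y) = 3*y**2 + 22*y + 36; no integer root y with |y| ≤ 4.
  x = -1: f_y(-1, y) = 3*y**2 + 18*y + 25; no integer root y with |y| ≤ 4.
  x = 0: f_y(0, y) = 3*y**2 + 14*y + 16; vanishes at y ∈ {-2}. (0, -2): f_x = 0, f = 0 — SINGULAR.
  x = 1: f_y(1, y) = 3*y**2 + 10*y + 9; no integer root y with |y| ≤ 4.
  x = 2: f_y(2, y) = 3*y**2 + 6*y + 4; no integer root y with |y| ≤ 4.
  x = 3: f_y(3, y) = 3*y**2 + 2*y + 1; no integer root y with |y| ≤ 4.
  x = 4: f_y(4, y) = 3*y**2 - 2*y; vanishes at y ∈ {0}. (4, 0): f_x = -144 ≠ 0.
Only singular point on the grid: (0, -2).
Classify: substitute x = 0 + u, y = -2 + v and expand: f = -3*u**3 + u**2*v - u**2 - 2*u*v**2 + v**3 + v**2.
No constant or linear terms (consistent with a singular point). Quadratic part: -u**2 + v**2. Cubic part: -3*u**3 + u**2*v - 2*u*v**2 + v**3.
The quadratic part v**2 - u**2 = (v − u)(v + u) splits into two distinct linear factors, so there are two distinct tangent lines y − -2 = ±(x − 0) — this is a node (ordinary double point).
Classification: node.


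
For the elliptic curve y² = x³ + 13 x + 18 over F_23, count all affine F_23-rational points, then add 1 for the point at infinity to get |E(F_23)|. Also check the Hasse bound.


Affine points = {(0, 8), (0, 15), (1, 3), (1, 20), (2, 11), (2, 12), (5, 1), (5, 22), (6, 6), (6, 17), (8, 6), (8, 17), (9, 6), (9, 17), (12, 4), (12, 19), (14, 0), (15, 0), (17, 0), (18, 9), (18, 14), (22, 2), (22, 21)}; affine count = 23; |E(F_23)| = 24.

Discriminant check: Δ ∝ 4a³ + 27b² = 4·13³ + 27·18² = 4·2197 + 27·324 ≡ 10 (mod 23). Nonzero ⇒ E is nonsingular.
For each x ∈ F_23, compute rhs = x³ + 13·x + 18 mod 23, then count y ∈ F_23 with y² ≡ rhs.
  x = 0: rhs = 18, matching y values: 8, 15 (2 points).
  x = 1: rhs = 9, matching y values: 3, 20 (2 points).
  x = 2: rhs = 6, matching y values: 11, 12 (2 points).
  x = 3: rhs = 15, matching y values: none (0 points).
  x = 4: rhs = 19, matching y values: none (0 points).
  x = 5: rhs = 1, matching y values: 1, 22 (2 points).
  x = 6: rhs = 13, matching y values: 6, 17 (2 points).
  x = 7: rhs = 15, matching y values: none (0 points).
  x = 8: rhs = 13, matching y values: 6, 17 (2 points).
  x = 9: rhs = 13, matching y values: 6, 17 (2 points).
  x = 10: rhs = 21, matching y values: none (0 points).
  x = 11: rhs = 20, matching y values: none (0 points).
  x = 12: rhs = 16, matching y values: 4, 19 (2 points).
  x = 13: rhs = 15, matching y values: none (0 points).
  x = 14: rhs = 0, matching y values: 0 (1 points).
  x = 15: rhs = 0, matching y values: 0 (1 points).
  x = 16: rhs = 21, matching y values: none (0 points).
  x = 17: rhs = 0, matching y values: 0 (1 points).
  x = 18: rhs = 12, matching y values: 9, 14 (2 points).
  x = 19: rhs = 17, matching y values: none (0 points).
  x = 20: rhs = 21, matching y values: none (0 points).
  x = 21: rhs = 7, matching y values: none (0 points).
  x = 22: rhs = 4, matching y values: 2, 21 (2 points).
Total affine count: 23.
Full point count |E(F_23)| = 23 + 1 = 24.
Hasse bound: |24 − (23+1)| = |0| = 0 ≤ 2√23 ≈ 9.5917 ✓.


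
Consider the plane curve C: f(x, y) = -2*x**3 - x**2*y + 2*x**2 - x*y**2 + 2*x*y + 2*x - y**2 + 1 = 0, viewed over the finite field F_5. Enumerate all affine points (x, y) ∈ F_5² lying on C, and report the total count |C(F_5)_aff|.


Affine F_5-points: {(0, 1), (0, 4), (1, 4), (2, 2), (2, 3), (3, 4), (4, 1)}; count = 7.

For each of the 25 pairs (x, y) ∈ F_5², evaluate f(x, y) mod 5. Record the zeros.
  x = 0: [0↦1, 1↦0, 2↦2, 3↦2, 4↦0]  zeros at y ∈ {1, 4}
  x = 1: [0↦3, 1↦2, 2↦2, 3↦3, 4↦0]  zeros at y ∈ {4}
  x = 2: [0↦2, 1↦4, 2↦0, 3↦0, 4↦4]  zeros at y ∈ {2, 3}
  x = 3: [0↦1, 1↦4, 2↦4, 3↦1, 4↦0]  zeros at y ∈ {4}
  x = 4: [0↦3, 1↦0, 2↦2, 3↦4, 4↦1]  zeros at y ∈ {1}
Collecting zeros: affine points = {(0, 1), (0, 4), (1, 4), (2, 2), (2, 3), (3, 4), (4, 1)}.
Total count |C(F_5)_aff| = 7.


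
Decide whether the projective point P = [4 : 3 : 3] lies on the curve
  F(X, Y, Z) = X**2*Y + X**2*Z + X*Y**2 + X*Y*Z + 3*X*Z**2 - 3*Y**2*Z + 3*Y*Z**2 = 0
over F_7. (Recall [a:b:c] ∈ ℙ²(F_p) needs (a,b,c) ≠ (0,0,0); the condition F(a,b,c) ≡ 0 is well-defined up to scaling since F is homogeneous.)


F(4,3,3) ≡ 3 (mod 7); P is NOT on the curve.

Evaluate F(4, 3, 3) term-by-term (mod 7).
  X**2*Y ↦ 1·16·3·1 = 48
  X**2*Z ↦ 1·16·1·3 = 48
  X*Y**2 ↦ 1·4·9·1 = 36
  X*Y*Z ↦ 1·4·3·3 = 36
  3*X*Z**2 ↦ 3·4·1·9 = 108
  -3*Y**2*Z ↦ -3·1·9·3 = -81
  3*Y*Z**2 ↦ 3·1·3·9 = 81
Sum: F(4, 3, 3) = (48) + (48) + (36) + (36) + (108) + (-81) + (81) = 276.
Reducing mod 7: 276 ≡ 3 (mod 7).
Since F(a, b, c) ≡ 3 ≠ 0 (mod 7), P does NOT lie on the curve.


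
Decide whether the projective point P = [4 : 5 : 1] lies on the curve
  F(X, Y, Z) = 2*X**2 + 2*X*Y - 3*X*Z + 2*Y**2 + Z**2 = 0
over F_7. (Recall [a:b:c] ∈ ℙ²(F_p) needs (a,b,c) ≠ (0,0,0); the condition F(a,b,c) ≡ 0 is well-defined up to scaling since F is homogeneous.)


F(4,5,1) ≡ 6 (mod 7); P is NOT on the curve.

Evaluate F(4, 5, 1) term-by-term (mod 7).
  2*X**2 ↦ 2·16·1·1 = 32
  2*X*Y ↦ 2·4·5·1 = 40
  -3*X*Z ↦ -3·4·1·1 = -12
  2*Y**2 ↦ 2·1·25·1 = 50
  Z**2 ↦ 1·1·1·1 = 1
Sum: F(4, 5, 1) = (32) + (40) + (-12) + (50) + (1) = 111.
Reducing mod 7: 111 ≡ 6 (mod 7).
Since F(a, b, c) ≡ 6 ≠ 0 (mod 7), P does NOT lie on the curve.


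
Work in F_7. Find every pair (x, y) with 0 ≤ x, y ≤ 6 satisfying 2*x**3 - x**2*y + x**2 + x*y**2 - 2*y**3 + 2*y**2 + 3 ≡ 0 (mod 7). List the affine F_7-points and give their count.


Affine F_7-points: {(0, 6), (1, 2), (2, 1), (2, 3), (2, 5), (4, 0), (6, 1)}; count = 7.

For each of the 49 pairs (x, y) ∈ F_7², evaluate f(x, y) mod 7. Record the zeros.
  x = 0: [0↦3, 1↦3, 2↦2, 3↦2, 4↦5, 5↦6, 6↦0]  zeros at y ∈ {6}
  x = 1: [0↦6, 1↦6, 2↦0, 3↦4, 4↦6, 5↦1, 6↦5]  zeros at y ∈ {2}
  x = 2: [0↦2, 1↦0, 2↦1, 3↦0, 4↦6, 5↦0, 6↦5]  zeros at y ∈ {1, 3, 5}
  x = 3: [0↦3, 1↦4, 2↦3, 3↦2, 4↦3, 5↦1, 6↦5]  zeros at y ∈ ∅
  x = 4: [0↦0, 1↦2, 2↦4, 3↦1, 4↦2, 5↦2, 6↦3]  zeros at y ∈ {0}
  x = 5: [0↦5, 1↦6, 2↦2, 3↦2, 4↦1, 5↦1, 6↦4]  zeros at y ∈ ∅
  x = 6: [0↦2, 1↦0, 2↦2, 3↦3, 4↦5, 5↦3, 6↦6]  zeros at y ∈ {1}
Collecting zeros: affine points = {(0, 6), (1, 2), (2, 1), (2, 3), (2, 5), (4, 0), (6, 1)}.
Total count |C(F_7)_aff| = 7.


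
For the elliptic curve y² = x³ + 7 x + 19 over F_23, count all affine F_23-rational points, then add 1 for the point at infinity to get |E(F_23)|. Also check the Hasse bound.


Affine points = {(1, 2), (1, 21), (2, 8), (2, 15), (5, 8), (5, 15), (6, 1), (6, 22), (8, 9), (8, 14), (9, 11), (9, 12), (10, 10), (10, 13), (11, 1), (11, 22), (14, 3), (14, 20), (15, 7), (15, 16), (16, 8), (16, 15)}; affine count = 22; |E(F_23)| = 23.

Discriminant check: Δ ∝ 4a³ + 27b² = 4·7³ + 27·19² = 4·343 + 27·361 ≡ 10 (mod 23). Nonzero ⇒ E is nonsingular.
For each x ∈ F_23, compute rhs = x³ + 7·x + 19 mod 23, then count y ∈ F_23 with y² ≡ rhs.
  x = 0: rhs = 19, matching y values: none (0 points).
  x = 1: rhs = 4, matching y values: 2, 21 (2 points).
  x = 2: rhs = 18, matching y values: 8, 15 (2 points).
  x = 3: rhs = 21, matching y values: none (0 points).
  x = 4: rhs = 19, matching y values: none (0 points).
  x = 5: rhs = 18, matching y values: 8, 15 (2 points).
  x = 6: rhs = 1, matching y values: 1, 22 (2 points).
  x = 7: rhs = 20, matching y values: none (0 points).
  x = 8: rhs = 12, matching y values: 9, 14 (2 points).
  x = 9: rhs = 6, matching y values: 11, 12 (2 points).
  x = 10: rhs = 8, matching y values: 10, 13 (2 points).
  x = 11: rhs = 1, matching y values: 1, 22 (2 points).
  x = 12: rhs = 14, matching y values: none (0 points).
  x = 13: rhs = 7, matching y values: none (0 points).
  x = 14: rhs = 9, matching y values: 3, 20 (2 points).
  x = 15: rhs = 3, matching y values: 7, 16 (2 points).
  x = 16: rhs = 18, matching y values: 8, 15 (2 points).
  x = 17: rhs = 14, matching y values: none (0 points).
  x = 18: rhs = 20, matching y values: none (0 points).
  x = 19: rhs = 19, matching y values: none (0 points).
  x = 20: rhs = 17, matching y values: none (0 points).
  x = 21: rhs = 20, matching y values: none (0 points).
  x = 22: rhs = 11, matching y values: none (0 points).
Total affine count: 22.
Full point count |E(F_23)| = 22 + 1 = 23.
Hasse bound: |23 − (23+1)| = |-1| = 1 ≤ 2√23 ≈ 9.5917 ✓.


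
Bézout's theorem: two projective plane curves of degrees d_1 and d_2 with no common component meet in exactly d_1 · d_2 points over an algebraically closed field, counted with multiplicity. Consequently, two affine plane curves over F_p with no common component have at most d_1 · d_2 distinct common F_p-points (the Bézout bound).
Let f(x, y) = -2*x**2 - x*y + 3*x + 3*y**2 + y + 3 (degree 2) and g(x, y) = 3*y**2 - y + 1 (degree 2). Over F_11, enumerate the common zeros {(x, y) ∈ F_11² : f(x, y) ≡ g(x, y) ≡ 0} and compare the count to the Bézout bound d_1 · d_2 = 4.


Common zeros: {(2, 2), (4, 2)}; count = 2; Bézout bound = 4.

deg(f) = 2, deg(g) = 2, so Bézout bound = 4.
Scan x ∈ F_11. For each x, list the y ∈ F_11 with f(x, y) ≡ 0 and those with g(x, y) ≡ 0 (mod 11); the common zeros in that column are the intersection.
  x = 0: f ≡ 0 at y ∈ {3, 4}; g ≡ 0 at y ∈ {2}; common: ∅.
  x = 1: f ≡ 0 at y ∈ ∅; g ≡ 0 at y ∈ {2}; common: ∅.
  x = 2: f ≡ 0 at y ∈ {2}; g ≡ 0 at y ∈ {2}; common: {2}.
  x = 3: f ≡ 0 at y ∈ ∅; g ≡ 0 at y ∈ {2}; common: ∅.
  x = 4: f ≡ 0 at y ∈ {2, 10}; g ≡ 0 at y ∈ {2}; common: {2}.
  x = 5: f ≡ 0 at y ∈ {1, 4}; g ≡ 0 at y ∈ {2}; common: ∅.
  x = 6: f ≡ 0 at y ∈ ∅; g ≡ 0 at y ∈ {2}; common: ∅.
  x = 7: f ≡ 0 at y ∈ {1}; g ≡ 0 at y ∈ {2}; common: ∅.
  x = 8: f ≡ 0 at y ∈ ∅; g ≡ 0 at y ∈ {2}; common: ∅.
  x = 9: f ≡ 0 at y ∈ {0, 10}; g ≡ 0 at y ∈ {2}; common: ∅.
  x = 10: f ≡ 0 at y ∈ ∅; g ≡ 0 at y ∈ {2}; common: ∅.
Collecting: common zeros = {(2, 2), (4, 2)}, so the count is 2.
Comparison with the Bézout bound: 2 ≤ 4 = deg(f)·deg(g), as expected for curves with no common component (the affine F_11-count falls short of the bound because intersections may lie at infinity, over extension fields, or carry multiplicity).


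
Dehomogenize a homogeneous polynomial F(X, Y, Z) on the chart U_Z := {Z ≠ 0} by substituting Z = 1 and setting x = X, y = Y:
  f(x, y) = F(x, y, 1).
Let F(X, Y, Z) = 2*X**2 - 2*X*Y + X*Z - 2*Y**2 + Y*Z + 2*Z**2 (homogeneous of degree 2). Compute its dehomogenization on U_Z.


f(x, y) = 2*x**2 - 2*x*y + x - 2*y**2 + y + 2

On U_Z we set Z = 1. Each monomial c·X^i·Y^j·Z^k in F becomes c·x^i·y^j·1^k = c·x^i·y^j.
Substituting Z = 1: F(X, Y, 1) = 2*x**2 - 2*x*y + x - 2*y**2 + y + 2.
Note: deg(f) ≤ deg(F) = 2; strict inequality happens when F is divisible by Z (lost terms).


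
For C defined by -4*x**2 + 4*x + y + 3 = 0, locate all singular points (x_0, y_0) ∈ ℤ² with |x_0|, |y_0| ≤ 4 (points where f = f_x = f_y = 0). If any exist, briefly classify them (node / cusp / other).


No singular points in the scanned grid; C is smooth there.

Compute partial derivatives:
  f_x = 4 - 8*x.
  f_y = 1.
f_y = 1 is a nonzero constant, so f_y never vanishes: no point (x, y) can satisfy f = f_x = f_y = 0. In particular no (x, y) ∈ {−4, ..., 4}² is singular; the curve is smooth.
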